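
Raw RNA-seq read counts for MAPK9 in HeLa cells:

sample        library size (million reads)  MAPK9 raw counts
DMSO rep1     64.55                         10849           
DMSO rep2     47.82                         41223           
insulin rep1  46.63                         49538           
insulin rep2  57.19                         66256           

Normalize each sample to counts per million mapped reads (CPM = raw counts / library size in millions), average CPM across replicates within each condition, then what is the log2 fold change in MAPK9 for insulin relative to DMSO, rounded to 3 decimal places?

1.108

CPM(DMSO rep1) = 10849 / 64.55 = 168.0713
CPM(DMSO rep2) = 41223 / 47.82 = 862.0452
CPM(insulin rep1) = 49538 / 46.63 = 1062.3633
CPM(insulin rep2) = 66256 / 57.19 = 1158.5242
mean CPM(DMSO) = 515.0582; mean CPM(insulin) = 1110.4438
Fold change = 1110.4438 / 515.0582 = 2.15596
log2(2.15596) = 1.1083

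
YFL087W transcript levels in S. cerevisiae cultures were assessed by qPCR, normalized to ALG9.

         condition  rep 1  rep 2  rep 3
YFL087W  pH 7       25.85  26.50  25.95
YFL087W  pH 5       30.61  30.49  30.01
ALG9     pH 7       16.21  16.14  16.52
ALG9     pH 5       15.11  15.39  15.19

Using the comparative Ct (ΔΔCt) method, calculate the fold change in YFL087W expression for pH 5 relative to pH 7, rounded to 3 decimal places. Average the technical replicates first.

Mean Ct: YFL087W pH 7 26.100; YFL087W pH 5 30.370; ALG9 pH 7 16.290; ALG9 pH 5 15.230
ΔCt(pH 7) = 26.100 − 16.290 = 9.810
ΔCt(pH 5) = 30.370 − 15.230 = 15.140
ΔΔCt = 15.140 − 9.810 = 5.330
Fold change = 2^(−5.330) = 0.0249

0.025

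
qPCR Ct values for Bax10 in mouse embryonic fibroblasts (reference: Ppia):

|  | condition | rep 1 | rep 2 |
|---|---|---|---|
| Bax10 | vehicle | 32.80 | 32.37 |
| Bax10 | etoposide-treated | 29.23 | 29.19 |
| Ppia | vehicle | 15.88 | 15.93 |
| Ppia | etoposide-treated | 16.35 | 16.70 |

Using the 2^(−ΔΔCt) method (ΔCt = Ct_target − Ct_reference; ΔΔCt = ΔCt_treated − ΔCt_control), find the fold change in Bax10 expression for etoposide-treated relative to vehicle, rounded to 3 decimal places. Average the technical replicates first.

Mean Ct: Bax10 vehicle 32.585; Bax10 etoposide-treated 29.210; Ppia vehicle 15.905; Ppia etoposide-treated 16.525
ΔCt(vehicle) = 32.585 − 15.905 = 16.680
ΔCt(etoposide-treated) = 29.210 − 16.525 = 12.685
ΔΔCt = 12.685 − 16.680 = -3.995
Fold change = 2^(−(-3.995)) = 2^3.995 = 15.9446

15.945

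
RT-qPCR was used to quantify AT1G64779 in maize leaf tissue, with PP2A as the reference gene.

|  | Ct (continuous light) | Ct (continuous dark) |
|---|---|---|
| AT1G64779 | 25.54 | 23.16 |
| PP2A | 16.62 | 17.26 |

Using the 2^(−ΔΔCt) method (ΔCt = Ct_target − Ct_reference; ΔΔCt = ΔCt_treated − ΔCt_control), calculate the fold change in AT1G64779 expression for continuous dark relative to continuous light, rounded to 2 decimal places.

ΔCt(continuous light) = 25.540 − 16.620 = 8.920
ΔCt(continuous dark) = 23.160 − 17.260 = 5.900
ΔΔCt = 5.900 − 8.920 = -3.020
Fold change = 2^(−(-3.020)) = 2^3.020 = 8.112

8.11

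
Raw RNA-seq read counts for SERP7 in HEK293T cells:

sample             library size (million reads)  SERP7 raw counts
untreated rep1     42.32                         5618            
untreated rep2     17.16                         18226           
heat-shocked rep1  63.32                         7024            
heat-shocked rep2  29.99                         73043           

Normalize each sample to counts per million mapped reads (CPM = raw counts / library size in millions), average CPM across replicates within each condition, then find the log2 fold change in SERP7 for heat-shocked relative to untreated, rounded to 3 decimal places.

1.092

CPM(untreated rep1) = 5618 / 42.32 = 132.7505
CPM(untreated rep2) = 18226 / 17.16 = 1062.1212
CPM(heat-shocked rep1) = 7024 / 63.32 = 110.9286
CPM(heat-shocked rep2) = 73043 / 29.99 = 2435.5785
mean CPM(untreated) = 597.4358; mean CPM(heat-shocked) = 1273.2536
Fold change = 1273.2536 / 597.4358 = 2.13120
log2(2.13120) = 1.0917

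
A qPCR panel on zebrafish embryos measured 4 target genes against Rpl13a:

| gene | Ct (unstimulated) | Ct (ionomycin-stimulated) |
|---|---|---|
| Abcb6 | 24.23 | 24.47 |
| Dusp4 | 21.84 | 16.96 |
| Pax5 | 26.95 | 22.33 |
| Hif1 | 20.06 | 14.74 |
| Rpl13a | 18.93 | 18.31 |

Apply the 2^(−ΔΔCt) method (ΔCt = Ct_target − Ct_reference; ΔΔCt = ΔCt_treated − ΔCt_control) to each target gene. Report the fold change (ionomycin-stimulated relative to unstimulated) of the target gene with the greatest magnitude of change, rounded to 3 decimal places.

Abcb6: ΔΔCt = (24.47−18.31) − (24.23−18.93) = 6.16 − 5.30 = 0.86; fold change = 2^-0.86 = 0.551
Dusp4: ΔΔCt = (16.96−18.31) − (21.84−18.93) = -1.35 − 2.91 = -4.26; fold change = 2^4.26 = 19.160
Pax5: ΔΔCt = (22.33−18.31) − (26.95−18.93) = 4.02 − 8.02 = -4.00; fold change = 2^4.00 = 16.000
Hif1: ΔΔCt = (14.74−18.31) − (20.06−18.93) = -3.57 − 1.13 = -4.70; fold change = 2^4.70 = 25.992
Hif1 has the largest |ΔΔCt| = 4.70.

25.992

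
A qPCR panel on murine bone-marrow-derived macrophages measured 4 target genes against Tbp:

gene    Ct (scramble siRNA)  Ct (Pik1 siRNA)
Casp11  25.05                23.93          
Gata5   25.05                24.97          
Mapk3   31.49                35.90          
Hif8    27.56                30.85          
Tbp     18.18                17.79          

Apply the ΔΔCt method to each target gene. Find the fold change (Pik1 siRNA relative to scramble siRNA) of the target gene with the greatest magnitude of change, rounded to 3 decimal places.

0.036

Casp11: ΔΔCt = (23.93−17.79) − (25.05−18.18) = 6.14 − 6.87 = -0.73; fold change = 2^0.73 = 1.659
Gata5: ΔΔCt = (24.97−17.79) − (25.05−18.18) = 7.18 − 6.87 = 0.31; fold change = 2^-0.31 = 0.807
Mapk3: ΔΔCt = (35.90−17.79) − (31.49−18.18) = 18.11 − 13.31 = 4.80; fold change = 2^-4.80 = 0.036
Hif8: ΔΔCt = (30.85−17.79) − (27.56−18.18) = 13.06 − 9.38 = 3.68; fold change = 2^-3.68 = 0.078
Mapk3 has the largest |ΔΔCt| = 4.80.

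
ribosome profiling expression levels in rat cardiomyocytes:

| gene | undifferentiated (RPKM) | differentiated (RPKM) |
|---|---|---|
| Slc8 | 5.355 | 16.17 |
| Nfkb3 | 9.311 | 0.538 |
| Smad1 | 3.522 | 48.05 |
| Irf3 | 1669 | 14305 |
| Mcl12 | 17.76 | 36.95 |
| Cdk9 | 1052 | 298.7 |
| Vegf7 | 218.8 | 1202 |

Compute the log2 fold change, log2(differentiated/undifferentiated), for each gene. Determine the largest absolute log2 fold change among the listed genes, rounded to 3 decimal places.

4.113

log2(16.17/5.355) = 1.594  (Slc8)
log2(0.538/9.311) = -4.113  (Nfkb3)
log2(48.05/3.522) = 3.770  (Smad1)
log2(14305/1669) = 3.099  (Irf3)
log2(36.95/17.76) = 1.057  (Mcl12)
log2(298.7/1052) = -1.816  (Cdk9)
log2(1202/218.8) = 2.458  (Vegf7)
The largest magnitude belongs to Nfkb3.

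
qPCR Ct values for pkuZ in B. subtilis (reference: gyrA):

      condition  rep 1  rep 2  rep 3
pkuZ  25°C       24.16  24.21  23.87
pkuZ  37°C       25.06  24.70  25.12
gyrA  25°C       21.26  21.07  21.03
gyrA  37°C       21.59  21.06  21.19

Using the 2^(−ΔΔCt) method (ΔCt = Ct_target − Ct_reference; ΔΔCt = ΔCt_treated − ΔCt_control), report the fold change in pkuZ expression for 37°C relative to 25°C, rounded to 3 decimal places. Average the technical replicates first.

Mean Ct: pkuZ 25°C 24.080; pkuZ 37°C 24.960; gyrA 25°C 21.120; gyrA 37°C 21.280
ΔCt(25°C) = 24.080 − 21.120 = 2.960
ΔCt(37°C) = 24.960 − 21.280 = 3.680
ΔΔCt = 3.680 − 2.960 = 0.720
Fold change = 2^(−0.720) = 0.6071

0.607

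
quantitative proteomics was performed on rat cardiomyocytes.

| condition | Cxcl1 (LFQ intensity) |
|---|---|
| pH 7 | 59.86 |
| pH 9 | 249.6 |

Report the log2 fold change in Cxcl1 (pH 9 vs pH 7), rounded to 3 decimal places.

2.060

Fold change = 249.6 / 59.86 = 4.1697
log2(4.1697) = 2.0600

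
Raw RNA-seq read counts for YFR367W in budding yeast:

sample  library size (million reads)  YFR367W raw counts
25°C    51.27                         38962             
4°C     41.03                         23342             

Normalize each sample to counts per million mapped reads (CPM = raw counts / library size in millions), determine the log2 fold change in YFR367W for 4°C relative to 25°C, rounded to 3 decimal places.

-0.418

CPM(25°C) = 38962 / 51.27 = 759.9376
CPM(4°C) = 23342 / 41.03 = 568.9008
Fold change = 568.9008 / 759.9376 = 0.74862
log2(0.74862) = -0.4177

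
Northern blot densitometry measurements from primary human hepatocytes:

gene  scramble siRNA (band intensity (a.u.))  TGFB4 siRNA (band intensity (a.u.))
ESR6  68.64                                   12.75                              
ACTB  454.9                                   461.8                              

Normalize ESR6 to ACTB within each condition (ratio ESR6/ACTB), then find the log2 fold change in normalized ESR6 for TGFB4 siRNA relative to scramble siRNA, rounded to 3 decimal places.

ESR6/ACTB (scramble siRNA) = 68.64 / 454.9 = 0.15089
ESR6/ACTB (TGFB4 siRNA) = 12.75 / 461.8 = 0.027609
Fold change = 0.027609 / 0.15089 = 0.1830
log2(0.1830) = -2.4503

-2.450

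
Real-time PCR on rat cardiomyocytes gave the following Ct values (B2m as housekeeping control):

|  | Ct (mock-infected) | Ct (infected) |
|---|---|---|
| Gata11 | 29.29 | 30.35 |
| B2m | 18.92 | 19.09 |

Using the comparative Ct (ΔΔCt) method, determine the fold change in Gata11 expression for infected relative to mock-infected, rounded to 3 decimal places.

0.540

ΔCt(mock-infected) = 29.290 − 18.920 = 10.370
ΔCt(infected) = 30.350 − 19.090 = 11.260
ΔΔCt = 11.260 − 10.370 = 0.890
Fold change = 2^(−0.890) = 0.5396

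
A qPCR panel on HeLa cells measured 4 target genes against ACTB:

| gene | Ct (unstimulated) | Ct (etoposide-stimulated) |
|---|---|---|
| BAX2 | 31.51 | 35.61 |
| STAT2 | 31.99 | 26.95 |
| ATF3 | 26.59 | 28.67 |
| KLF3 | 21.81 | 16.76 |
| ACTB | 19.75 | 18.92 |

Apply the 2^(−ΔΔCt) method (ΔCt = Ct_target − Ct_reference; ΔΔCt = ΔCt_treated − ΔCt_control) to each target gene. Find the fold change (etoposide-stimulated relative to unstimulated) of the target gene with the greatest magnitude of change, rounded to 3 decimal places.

0.033

BAX2: ΔΔCt = (35.61−18.92) − (31.51−19.75) = 16.69 − 11.76 = 4.93; fold change = 2^-4.93 = 0.033
STAT2: ΔΔCt = (26.95−18.92) − (31.99−19.75) = 8.03 − 12.24 = -4.21; fold change = 2^4.21 = 18.507
ATF3: ΔΔCt = (28.67−18.92) − (26.59−19.75) = 9.75 − 6.84 = 2.91; fold change = 2^-2.91 = 0.133
KLF3: ΔΔCt = (16.76−18.92) − (21.81−19.75) = -2.16 − 2.06 = -4.22; fold change = 2^4.22 = 18.636
BAX2 has the largest |ΔΔCt| = 4.93.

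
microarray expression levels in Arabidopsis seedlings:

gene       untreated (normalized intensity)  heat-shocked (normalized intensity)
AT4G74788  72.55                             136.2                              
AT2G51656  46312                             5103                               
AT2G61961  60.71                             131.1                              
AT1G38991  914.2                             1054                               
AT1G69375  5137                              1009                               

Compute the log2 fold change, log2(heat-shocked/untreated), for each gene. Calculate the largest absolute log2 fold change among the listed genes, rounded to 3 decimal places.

3.182

log2(136.2/72.55) = 0.909  (AT4G74788)
log2(5103/46312) = -3.182  (AT2G51656)
log2(131.1/60.71) = 1.111  (AT2G61961)
log2(1054/914.2) = 0.205  (AT1G38991)
log2(1009/5137) = -2.348  (AT1G69375)
The largest magnitude belongs to AT2G51656.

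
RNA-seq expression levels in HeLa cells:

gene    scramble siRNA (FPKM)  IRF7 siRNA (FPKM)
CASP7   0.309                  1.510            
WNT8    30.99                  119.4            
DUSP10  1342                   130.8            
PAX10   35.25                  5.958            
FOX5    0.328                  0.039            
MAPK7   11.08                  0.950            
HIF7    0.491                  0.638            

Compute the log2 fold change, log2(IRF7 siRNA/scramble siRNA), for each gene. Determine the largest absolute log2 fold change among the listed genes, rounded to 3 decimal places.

3.544

log2(1.510/0.309) = 2.289  (CASP7)
log2(119.4/30.99) = 1.946  (WNT8)
log2(130.8/1342) = -3.359  (DUSP10)
log2(5.958/35.25) = -2.565  (PAX10)
log2(0.039/0.328) = -3.072  (FOX5)
log2(0.950/11.08) = -3.544  (MAPK7)
log2(0.638/0.491) = 0.378  (HIF7)
The largest magnitude belongs to MAPK7.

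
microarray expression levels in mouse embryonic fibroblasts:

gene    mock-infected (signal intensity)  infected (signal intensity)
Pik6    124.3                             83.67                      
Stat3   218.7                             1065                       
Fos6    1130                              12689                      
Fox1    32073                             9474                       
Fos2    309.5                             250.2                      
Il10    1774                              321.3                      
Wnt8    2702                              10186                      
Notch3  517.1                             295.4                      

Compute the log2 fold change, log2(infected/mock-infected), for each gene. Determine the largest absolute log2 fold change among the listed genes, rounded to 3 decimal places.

log2(83.67/124.3) = -0.571  (Pik6)
log2(1065/218.7) = 2.284  (Stat3)
log2(12689/1130) = 3.489  (Fos6)
log2(9474/32073) = -1.759  (Fox1)
log2(250.2/309.5) = -0.307  (Fos2)
log2(321.3/1774) = -2.465  (Il10)
log2(10186/2702) = 1.914  (Wnt8)
log2(295.4/517.1) = -0.808  (Notch3)
The largest magnitude belongs to Fos6.

3.489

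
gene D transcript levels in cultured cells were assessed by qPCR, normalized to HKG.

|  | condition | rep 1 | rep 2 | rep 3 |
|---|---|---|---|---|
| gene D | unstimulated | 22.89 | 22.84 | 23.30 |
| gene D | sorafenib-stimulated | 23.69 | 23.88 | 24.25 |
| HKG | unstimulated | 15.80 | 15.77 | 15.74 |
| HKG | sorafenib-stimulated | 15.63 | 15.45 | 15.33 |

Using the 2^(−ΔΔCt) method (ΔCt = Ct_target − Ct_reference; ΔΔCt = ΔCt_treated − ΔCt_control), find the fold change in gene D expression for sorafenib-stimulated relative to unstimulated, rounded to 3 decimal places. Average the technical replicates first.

0.426

Mean Ct: gene D unstimulated 23.010; gene D sorafenib-stimulated 23.940; HKG unstimulated 15.770; HKG sorafenib-stimulated 15.470
ΔCt(unstimulated) = 23.010 − 15.770 = 7.240
ΔCt(sorafenib-stimulated) = 23.940 − 15.470 = 8.470
ΔΔCt = 8.470 − 7.240 = 1.230
Fold change = 2^(−1.230) = 0.4263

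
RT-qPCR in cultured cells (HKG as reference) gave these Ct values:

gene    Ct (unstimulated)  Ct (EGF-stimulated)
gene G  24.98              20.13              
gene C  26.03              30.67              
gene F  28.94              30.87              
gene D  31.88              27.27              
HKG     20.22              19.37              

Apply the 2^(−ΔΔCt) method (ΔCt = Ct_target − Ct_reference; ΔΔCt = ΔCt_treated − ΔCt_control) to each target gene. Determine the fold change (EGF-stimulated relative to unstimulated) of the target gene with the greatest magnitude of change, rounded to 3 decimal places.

gene G: ΔΔCt = (20.13−19.37) − (24.98−20.22) = 0.76 − 4.76 = -4.00; fold change = 2^4.00 = 16.000
gene C: ΔΔCt = (30.67−19.37) − (26.03−20.22) = 11.30 − 5.81 = 5.49; fold change = 2^-5.49 = 0.022
gene F: ΔΔCt = (30.87−19.37) − (28.94−20.22) = 11.50 − 8.72 = 2.78; fold change = 2^-2.78 = 0.146
gene D: ΔΔCt = (27.27−19.37) − (31.88−20.22) = 7.90 − 11.66 = -3.76; fold change = 2^3.76 = 13.548
gene C has the largest |ΔΔCt| = 5.49.

0.022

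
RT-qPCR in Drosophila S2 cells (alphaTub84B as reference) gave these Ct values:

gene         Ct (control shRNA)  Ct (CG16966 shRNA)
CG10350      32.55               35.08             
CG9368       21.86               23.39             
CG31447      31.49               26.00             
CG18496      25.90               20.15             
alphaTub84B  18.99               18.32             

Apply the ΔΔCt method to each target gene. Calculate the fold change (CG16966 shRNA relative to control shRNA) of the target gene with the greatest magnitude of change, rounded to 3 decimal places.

33.825

CG10350: ΔΔCt = (35.08−18.32) − (32.55−18.99) = 16.76 − 13.56 = 3.20; fold change = 2^-3.20 = 0.109
CG9368: ΔΔCt = (23.39−18.32) − (21.86−18.99) = 5.07 − 2.87 = 2.20; fold change = 2^-2.20 = 0.218
CG31447: ΔΔCt = (26.00−18.32) − (31.49−18.99) = 7.68 − 12.50 = -4.82; fold change = 2^4.82 = 28.246
CG18496: ΔΔCt = (20.15−18.32) − (25.90−18.99) = 1.83 − 6.91 = -5.08; fold change = 2^5.08 = 33.825
CG18496 has the largest |ΔΔCt| = 5.08.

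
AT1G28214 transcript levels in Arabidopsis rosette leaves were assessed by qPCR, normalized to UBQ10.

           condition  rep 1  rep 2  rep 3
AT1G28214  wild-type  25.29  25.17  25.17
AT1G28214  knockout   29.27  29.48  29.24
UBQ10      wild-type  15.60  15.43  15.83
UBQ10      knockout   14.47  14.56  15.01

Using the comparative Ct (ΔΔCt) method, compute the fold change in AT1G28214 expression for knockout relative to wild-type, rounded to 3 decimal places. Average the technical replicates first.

Mean Ct: AT1G28214 wild-type 25.210; AT1G28214 knockout 29.330; UBQ10 wild-type 15.620; UBQ10 knockout 14.680
ΔCt(wild-type) = 25.210 − 15.620 = 9.590
ΔCt(knockout) = 29.330 − 14.680 = 14.650
ΔΔCt = 14.650 − 9.590 = 5.060
Fold change = 2^(−5.060) = 0.0300

0.030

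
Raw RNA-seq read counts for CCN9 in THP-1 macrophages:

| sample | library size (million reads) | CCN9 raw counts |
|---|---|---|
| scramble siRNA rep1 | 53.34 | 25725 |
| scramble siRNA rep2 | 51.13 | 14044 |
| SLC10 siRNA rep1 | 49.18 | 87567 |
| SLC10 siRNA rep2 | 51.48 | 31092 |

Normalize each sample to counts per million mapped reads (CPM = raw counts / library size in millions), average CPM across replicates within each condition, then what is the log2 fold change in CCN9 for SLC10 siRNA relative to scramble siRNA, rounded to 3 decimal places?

1.655

CPM(scramble siRNA rep1) = 25725 / 53.34 = 482.2835
CPM(scramble siRNA rep2) = 14044 / 51.13 = 274.6724
CPM(SLC10 siRNA rep1) = 87567 / 49.18 = 1780.5409
CPM(SLC10 siRNA rep2) = 31092 / 51.48 = 603.9627
mean CPM(scramble siRNA) = 378.4779; mean CPM(SLC10 siRNA) = 1192.2518
Fold change = 1192.2518 / 378.4779 = 3.15012
log2(3.15012) = 1.6554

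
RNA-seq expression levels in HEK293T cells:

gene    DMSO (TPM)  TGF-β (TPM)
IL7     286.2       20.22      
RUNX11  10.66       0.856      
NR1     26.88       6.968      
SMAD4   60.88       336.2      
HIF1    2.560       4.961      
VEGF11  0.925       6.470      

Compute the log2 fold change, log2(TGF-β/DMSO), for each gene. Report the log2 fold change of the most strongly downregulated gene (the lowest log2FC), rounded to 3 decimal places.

log2(20.22/286.2) = -3.823  (IL7)
log2(0.856/10.66) = -3.638  (RUNX11)
log2(6.968/26.88) = -1.948  (NR1)
log2(336.2/60.88) = 2.465  (SMAD4)
log2(4.961/2.560) = 0.954  (HIF1)
log2(6.470/0.925) = 2.806  (VEGF11)
IL7 is most strongly downregulated.

-3.823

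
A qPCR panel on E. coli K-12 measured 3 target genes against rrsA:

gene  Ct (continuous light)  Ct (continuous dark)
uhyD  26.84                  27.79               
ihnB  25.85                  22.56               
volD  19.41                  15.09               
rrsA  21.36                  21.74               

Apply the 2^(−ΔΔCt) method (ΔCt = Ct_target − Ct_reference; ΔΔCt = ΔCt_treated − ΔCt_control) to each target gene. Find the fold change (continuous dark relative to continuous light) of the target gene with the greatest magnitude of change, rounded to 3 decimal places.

25.992

uhyD: ΔΔCt = (27.79−21.74) − (26.84−21.36) = 6.05 − 5.48 = 0.57; fold change = 2^-0.57 = 0.674
ihnB: ΔΔCt = (22.56−21.74) − (25.85−21.36) = 0.82 − 4.49 = -3.67; fold change = 2^3.67 = 12.729
volD: ΔΔCt = (15.09−21.74) − (19.41−21.36) = -6.65 − (-1.95) = -4.70; fold change = 2^4.70 = 25.992
volD has the largest |ΔΔCt| = 4.70.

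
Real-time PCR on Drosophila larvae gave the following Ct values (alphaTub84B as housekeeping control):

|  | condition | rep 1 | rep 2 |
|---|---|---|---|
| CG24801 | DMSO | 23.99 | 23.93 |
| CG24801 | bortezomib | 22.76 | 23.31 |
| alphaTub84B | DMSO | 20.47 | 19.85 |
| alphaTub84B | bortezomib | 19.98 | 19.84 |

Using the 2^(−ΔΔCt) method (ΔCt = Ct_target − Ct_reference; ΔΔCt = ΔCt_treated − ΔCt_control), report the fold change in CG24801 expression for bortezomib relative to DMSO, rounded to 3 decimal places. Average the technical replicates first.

Mean Ct: CG24801 DMSO 23.960; CG24801 bortezomib 23.035; alphaTub84B DMSO 20.160; alphaTub84B bortezomib 19.910
ΔCt(DMSO) = 23.960 − 20.160 = 3.800
ΔCt(bortezomib) = 23.035 − 19.910 = 3.125
ΔΔCt = 3.125 − 3.800 = -0.675
Fold change = 2^(−(-0.675)) = 2^0.675 = 1.5966

1.597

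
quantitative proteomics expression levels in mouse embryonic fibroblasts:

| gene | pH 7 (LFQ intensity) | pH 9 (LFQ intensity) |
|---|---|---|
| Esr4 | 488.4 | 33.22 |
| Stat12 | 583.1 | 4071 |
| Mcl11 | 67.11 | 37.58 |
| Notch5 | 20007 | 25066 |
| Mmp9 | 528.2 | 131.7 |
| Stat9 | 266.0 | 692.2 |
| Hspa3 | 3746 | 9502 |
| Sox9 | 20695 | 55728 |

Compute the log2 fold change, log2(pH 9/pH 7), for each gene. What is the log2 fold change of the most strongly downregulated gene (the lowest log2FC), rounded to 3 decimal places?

-3.878

log2(33.22/488.4) = -3.878  (Esr4)
log2(4071/583.1) = 2.804  (Stat12)
log2(37.58/67.11) = -0.837  (Mcl11)
log2(25066/20007) = 0.325  (Notch5)
log2(131.7/528.2) = -2.004  (Mmp9)
log2(692.2/266.0) = 1.380  (Stat9)
log2(9502/3746) = 1.343  (Hspa3)
log2(55728/20695) = 1.429  (Sox9)
Esr4 is most strongly downregulated.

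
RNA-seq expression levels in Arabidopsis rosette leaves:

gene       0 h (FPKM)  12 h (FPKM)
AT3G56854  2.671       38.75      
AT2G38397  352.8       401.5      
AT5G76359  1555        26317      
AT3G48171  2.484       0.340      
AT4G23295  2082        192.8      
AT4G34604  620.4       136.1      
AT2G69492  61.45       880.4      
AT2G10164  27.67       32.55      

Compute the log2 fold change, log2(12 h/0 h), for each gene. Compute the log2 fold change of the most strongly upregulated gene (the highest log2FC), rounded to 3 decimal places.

log2(38.75/2.671) = 3.859  (AT3G56854)
log2(401.5/352.8) = 0.187  (AT2G38397)
log2(26317/1555) = 4.081  (AT5G76359)
log2(0.340/2.484) = -2.869  (AT3G48171)
log2(192.8/2082) = -3.433  (AT4G23295)
log2(136.1/620.4) = -2.189  (AT4G34604)
log2(880.4/61.45) = 3.841  (AT2G69492)
log2(32.55/27.67) = 0.234  (AT2G10164)
AT5G76359 is most strongly upregulated.

4.081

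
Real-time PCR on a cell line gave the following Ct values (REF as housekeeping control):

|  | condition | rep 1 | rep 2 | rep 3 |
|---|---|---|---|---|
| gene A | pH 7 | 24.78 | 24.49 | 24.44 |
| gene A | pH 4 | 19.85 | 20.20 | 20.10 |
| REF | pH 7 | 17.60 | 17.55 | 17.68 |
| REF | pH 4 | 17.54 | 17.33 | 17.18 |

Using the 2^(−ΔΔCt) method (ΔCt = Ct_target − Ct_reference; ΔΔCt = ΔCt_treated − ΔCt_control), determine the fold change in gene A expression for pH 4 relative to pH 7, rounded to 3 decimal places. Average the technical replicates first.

Mean Ct: gene A pH 7 24.570; gene A pH 4 20.050; REF pH 7 17.610; REF pH 4 17.350
ΔCt(pH 7) = 24.570 − 17.610 = 6.960
ΔCt(pH 4) = 20.050 − 17.350 = 2.700
ΔΔCt = 2.700 − 6.960 = -4.260
Fold change = 2^(−(-4.260)) = 2^4.260 = 19.1597

19.160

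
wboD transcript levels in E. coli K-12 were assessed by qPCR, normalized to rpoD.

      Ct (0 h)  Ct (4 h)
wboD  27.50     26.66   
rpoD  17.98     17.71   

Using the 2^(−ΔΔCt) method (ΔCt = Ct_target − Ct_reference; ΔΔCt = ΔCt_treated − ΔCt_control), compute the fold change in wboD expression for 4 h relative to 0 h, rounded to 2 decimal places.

ΔCt(0 h) = 27.500 − 17.980 = 9.520
ΔCt(4 h) = 26.660 − 17.710 = 8.950
ΔΔCt = 8.950 − 9.520 = -0.570
Fold change = 2^(−(-0.570)) = 2^0.570 = 1.485

1.48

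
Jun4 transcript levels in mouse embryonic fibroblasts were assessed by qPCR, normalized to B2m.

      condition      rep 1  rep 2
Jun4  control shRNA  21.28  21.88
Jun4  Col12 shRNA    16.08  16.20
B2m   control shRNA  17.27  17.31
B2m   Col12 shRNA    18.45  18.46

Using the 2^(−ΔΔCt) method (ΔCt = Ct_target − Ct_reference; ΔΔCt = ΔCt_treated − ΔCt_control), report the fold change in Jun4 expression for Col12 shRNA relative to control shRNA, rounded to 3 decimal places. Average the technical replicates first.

97.343

Mean Ct: Jun4 control shRNA 21.580; Jun4 Col12 shRNA 16.140; B2m control shRNA 17.290; B2m Col12 shRNA 18.455
ΔCt(control shRNA) = 21.580 − 17.290 = 4.290
ΔCt(Col12 shRNA) = 16.140 − 18.455 = -2.315
ΔΔCt = -2.315 − 4.290 = -6.605
Fold change = 2^(−(-6.605)) = 2^6.605 = 97.3426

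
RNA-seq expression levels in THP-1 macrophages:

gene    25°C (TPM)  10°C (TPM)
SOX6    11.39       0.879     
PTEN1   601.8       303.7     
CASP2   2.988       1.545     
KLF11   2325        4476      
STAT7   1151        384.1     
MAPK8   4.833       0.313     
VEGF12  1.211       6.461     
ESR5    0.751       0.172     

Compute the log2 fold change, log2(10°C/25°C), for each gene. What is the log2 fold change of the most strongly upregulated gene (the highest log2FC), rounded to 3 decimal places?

2.416

log2(0.879/11.39) = -3.696  (SOX6)
log2(303.7/601.8) = -0.987  (PTEN1)
log2(1.545/2.988) = -0.952  (CASP2)
log2(4476/2325) = 0.945  (KLF11)
log2(384.1/1151) = -1.583  (STAT7)
log2(0.313/4.833) = -3.949  (MAPK8)
log2(6.461/1.211) = 2.416  (VEGF12)
log2(0.172/0.751) = -2.126  (ESR5)
VEGF12 is most strongly upregulated.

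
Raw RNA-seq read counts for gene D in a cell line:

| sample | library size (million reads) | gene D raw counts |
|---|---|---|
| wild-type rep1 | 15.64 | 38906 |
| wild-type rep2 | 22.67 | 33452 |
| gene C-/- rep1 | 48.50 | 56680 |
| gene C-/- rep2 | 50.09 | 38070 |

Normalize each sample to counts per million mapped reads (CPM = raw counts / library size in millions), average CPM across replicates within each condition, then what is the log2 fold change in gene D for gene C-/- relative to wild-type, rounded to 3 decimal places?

CPM(wild-type rep1) = 38906 / 15.64 = 2487.5959
CPM(wild-type rep2) = 33452 / 22.67 = 1475.6065
CPM(gene C-/- rep1) = 56680 / 48.50 = 1168.6598
CPM(gene C-/- rep2) = 38070 / 50.09 = 760.0319
mean CPM(wild-type) = 1981.6012; mean CPM(gene C-/-) = 964.3459
Fold change = 964.3459 / 1981.6012 = 0.48665
log2(0.48665) = -1.0390

-1.039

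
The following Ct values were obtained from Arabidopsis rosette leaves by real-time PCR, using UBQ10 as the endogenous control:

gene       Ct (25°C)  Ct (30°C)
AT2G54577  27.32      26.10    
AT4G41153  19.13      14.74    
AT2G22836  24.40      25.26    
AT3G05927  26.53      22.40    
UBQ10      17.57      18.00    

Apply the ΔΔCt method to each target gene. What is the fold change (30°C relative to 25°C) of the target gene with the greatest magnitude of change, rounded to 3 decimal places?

28.246

AT2G54577: ΔΔCt = (26.10−18.00) − (27.32−17.57) = 8.10 − 9.75 = -1.65; fold change = 2^1.65 = 3.138
AT4G41153: ΔΔCt = (14.74−18.00) − (19.13−17.57) = -3.26 − 1.56 = -4.82; fold change = 2^4.82 = 28.246
AT2G22836: ΔΔCt = (25.26−18.00) − (24.40−17.57) = 7.26 − 6.83 = 0.43; fold change = 2^-0.43 = 0.742
AT3G05927: ΔΔCt = (22.40−18.00) − (26.53−17.57) = 4.40 − 8.96 = -4.56; fold change = 2^4.56 = 23.588
AT4G41153 has the largest |ΔΔCt| = 4.82.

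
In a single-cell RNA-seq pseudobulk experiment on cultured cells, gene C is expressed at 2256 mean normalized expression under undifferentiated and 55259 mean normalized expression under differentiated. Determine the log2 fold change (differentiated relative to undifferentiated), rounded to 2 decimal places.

Fold change = 55259 / 2256 = 24.4942
log2(24.4942) = 4.614

4.61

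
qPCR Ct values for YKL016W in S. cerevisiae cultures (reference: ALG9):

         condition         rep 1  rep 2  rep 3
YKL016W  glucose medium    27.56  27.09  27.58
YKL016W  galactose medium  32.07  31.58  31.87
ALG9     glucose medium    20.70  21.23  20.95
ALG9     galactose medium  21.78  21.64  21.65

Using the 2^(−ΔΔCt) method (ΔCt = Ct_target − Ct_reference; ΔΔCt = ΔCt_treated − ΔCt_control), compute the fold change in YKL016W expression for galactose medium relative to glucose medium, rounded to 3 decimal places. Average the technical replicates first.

0.077

Mean Ct: YKL016W glucose medium 27.410; YKL016W galactose medium 31.840; ALG9 glucose medium 20.960; ALG9 galactose medium 21.690
ΔCt(glucose medium) = 27.410 − 20.960 = 6.450
ΔCt(galactose medium) = 31.840 − 21.690 = 10.150
ΔΔCt = 10.150 − 6.450 = 3.700
Fold change = 2^(−3.700) = 0.0769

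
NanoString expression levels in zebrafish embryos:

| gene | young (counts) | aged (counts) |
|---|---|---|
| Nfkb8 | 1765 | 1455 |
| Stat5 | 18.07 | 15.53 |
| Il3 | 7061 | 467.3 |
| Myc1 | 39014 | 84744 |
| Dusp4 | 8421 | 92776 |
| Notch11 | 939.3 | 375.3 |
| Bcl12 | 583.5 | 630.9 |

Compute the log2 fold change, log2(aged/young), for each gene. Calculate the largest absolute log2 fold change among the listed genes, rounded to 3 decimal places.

3.917

log2(1455/1765) = -0.279  (Nfkb8)
log2(15.53/18.07) = -0.219  (Stat5)
log2(467.3/7061) = -3.917  (Il3)
log2(84744/39014) = 1.119  (Myc1)
log2(92776/8421) = 3.462  (Dusp4)
log2(375.3/939.3) = -1.324  (Notch11)
log2(630.9/583.5) = 0.113  (Bcl12)
The largest magnitude belongs to Il3.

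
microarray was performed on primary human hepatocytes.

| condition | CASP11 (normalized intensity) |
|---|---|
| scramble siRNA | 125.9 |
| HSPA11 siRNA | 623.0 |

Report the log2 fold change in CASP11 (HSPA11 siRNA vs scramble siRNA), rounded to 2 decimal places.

Fold change = 623.0 / 125.9 = 4.9484
log2(4.9484) = 2.307

2.31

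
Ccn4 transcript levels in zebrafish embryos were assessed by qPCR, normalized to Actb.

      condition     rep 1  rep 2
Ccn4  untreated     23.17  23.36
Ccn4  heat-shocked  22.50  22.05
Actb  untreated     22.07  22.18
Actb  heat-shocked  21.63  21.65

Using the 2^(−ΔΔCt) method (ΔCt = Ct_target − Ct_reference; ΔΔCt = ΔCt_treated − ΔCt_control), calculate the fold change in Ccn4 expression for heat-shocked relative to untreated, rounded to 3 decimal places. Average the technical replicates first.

Mean Ct: Ccn4 untreated 23.265; Ccn4 heat-shocked 22.275; Actb untreated 22.125; Actb heat-shocked 21.640
ΔCt(untreated) = 23.265 − 22.125 = 1.140
ΔCt(heat-shocked) = 22.275 − 21.640 = 0.635
ΔΔCt = 0.635 − 1.140 = -0.505
Fold change = 2^(−(-0.505)) = 2^0.505 = 1.4191

1.419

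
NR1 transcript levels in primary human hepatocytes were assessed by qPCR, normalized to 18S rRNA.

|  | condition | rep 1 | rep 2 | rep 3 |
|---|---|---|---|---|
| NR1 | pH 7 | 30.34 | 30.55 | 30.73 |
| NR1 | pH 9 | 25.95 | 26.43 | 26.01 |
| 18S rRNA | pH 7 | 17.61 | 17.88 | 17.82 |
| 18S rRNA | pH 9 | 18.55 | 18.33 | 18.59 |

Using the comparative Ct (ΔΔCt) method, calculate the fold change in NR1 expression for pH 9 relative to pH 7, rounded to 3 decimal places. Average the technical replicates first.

Mean Ct: NR1 pH 7 30.540; NR1 pH 9 26.130; 18S rRNA pH 7 17.770; 18S rRNA pH 9 18.490
ΔCt(pH 7) = 30.540 − 17.770 = 12.770
ΔCt(pH 9) = 26.130 − 18.490 = 7.640
ΔΔCt = 7.640 − 12.770 = -5.130
Fold change = 2^(−(-5.130)) = 2^5.130 = 35.0174

35.017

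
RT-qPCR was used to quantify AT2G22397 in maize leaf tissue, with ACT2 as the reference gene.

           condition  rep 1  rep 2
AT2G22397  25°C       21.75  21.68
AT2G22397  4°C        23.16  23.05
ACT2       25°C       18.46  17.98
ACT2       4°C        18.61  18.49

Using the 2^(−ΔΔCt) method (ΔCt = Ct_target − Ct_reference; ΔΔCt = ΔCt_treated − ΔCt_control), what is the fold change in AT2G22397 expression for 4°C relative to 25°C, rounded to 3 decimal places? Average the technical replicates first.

0.480

Mean Ct: AT2G22397 25°C 21.715; AT2G22397 4°C 23.105; ACT2 25°C 18.220; ACT2 4°C 18.550
ΔCt(25°C) = 21.715 − 18.220 = 3.495
ΔCt(4°C) = 23.105 − 18.550 = 4.555
ΔΔCt = 4.555 − 3.495 = 1.060
Fold change = 2^(−1.060) = 0.4796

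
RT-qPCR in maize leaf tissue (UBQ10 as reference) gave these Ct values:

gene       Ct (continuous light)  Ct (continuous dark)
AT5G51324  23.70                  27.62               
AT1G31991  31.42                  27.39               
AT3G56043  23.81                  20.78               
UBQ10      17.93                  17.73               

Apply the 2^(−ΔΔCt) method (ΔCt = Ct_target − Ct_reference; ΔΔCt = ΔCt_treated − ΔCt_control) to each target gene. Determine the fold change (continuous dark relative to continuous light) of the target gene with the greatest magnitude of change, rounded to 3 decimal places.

0.058

AT5G51324: ΔΔCt = (27.62−17.73) − (23.70−17.93) = 9.89 − 5.77 = 4.12; fold change = 2^-4.12 = 0.058
AT1G31991: ΔΔCt = (27.39−17.73) − (31.42−17.93) = 9.66 − 13.49 = -3.83; fold change = 2^3.83 = 14.221
AT3G56043: ΔΔCt = (20.78−17.73) − (23.81−17.93) = 3.05 − 5.88 = -2.83; fold change = 2^2.83 = 7.111
AT5G51324 has the largest |ΔΔCt| = 4.12.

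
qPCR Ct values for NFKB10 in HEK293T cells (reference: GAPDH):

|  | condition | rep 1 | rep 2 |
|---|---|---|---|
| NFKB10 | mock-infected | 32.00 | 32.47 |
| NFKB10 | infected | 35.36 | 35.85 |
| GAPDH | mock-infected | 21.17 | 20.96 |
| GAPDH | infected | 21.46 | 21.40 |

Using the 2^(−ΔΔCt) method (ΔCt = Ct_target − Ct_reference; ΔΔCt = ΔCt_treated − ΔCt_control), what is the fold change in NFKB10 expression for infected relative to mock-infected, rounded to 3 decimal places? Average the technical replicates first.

0.125

Mean Ct: NFKB10 mock-infected 32.235; NFKB10 infected 35.605; GAPDH mock-infected 21.065; GAPDH infected 21.430
ΔCt(mock-infected) = 32.235 − 21.065 = 11.170
ΔCt(infected) = 35.605 − 21.430 = 14.175
ΔΔCt = 14.175 − 11.170 = 3.005
Fold change = 2^(−3.005) = 0.1246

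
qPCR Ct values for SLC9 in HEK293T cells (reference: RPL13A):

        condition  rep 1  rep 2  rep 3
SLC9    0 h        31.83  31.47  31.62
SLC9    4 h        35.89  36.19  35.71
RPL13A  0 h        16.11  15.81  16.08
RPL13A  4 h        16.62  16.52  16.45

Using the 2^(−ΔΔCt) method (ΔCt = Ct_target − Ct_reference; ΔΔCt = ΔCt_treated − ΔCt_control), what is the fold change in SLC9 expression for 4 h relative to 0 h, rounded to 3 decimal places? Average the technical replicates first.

Mean Ct: SLC9 0 h 31.640; SLC9 4 h 35.930; RPL13A 0 h 16.000; RPL13A 4 h 16.530
ΔCt(0 h) = 31.640 − 16.000 = 15.640
ΔCt(4 h) = 35.930 − 16.530 = 19.400
ΔΔCt = 19.400 − 15.640 = 3.760
Fold change = 2^(−3.760) = 0.0738

0.074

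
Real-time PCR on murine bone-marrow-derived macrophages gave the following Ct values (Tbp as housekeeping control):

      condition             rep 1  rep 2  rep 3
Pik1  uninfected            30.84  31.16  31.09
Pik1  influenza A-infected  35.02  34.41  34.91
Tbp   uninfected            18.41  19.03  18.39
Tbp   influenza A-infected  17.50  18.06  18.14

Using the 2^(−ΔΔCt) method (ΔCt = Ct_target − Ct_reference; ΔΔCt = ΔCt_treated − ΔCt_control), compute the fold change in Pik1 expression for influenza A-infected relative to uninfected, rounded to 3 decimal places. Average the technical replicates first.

Mean Ct: Pik1 uninfected 31.030; Pik1 influenza A-infected 34.780; Tbp uninfected 18.610; Tbp influenza A-infected 17.900
ΔCt(uninfected) = 31.030 − 18.610 = 12.420
ΔCt(influenza A-infected) = 34.780 − 17.900 = 16.880
ΔΔCt = 16.880 − 12.420 = 4.460
Fold change = 2^(−4.460) = 0.0454

0.045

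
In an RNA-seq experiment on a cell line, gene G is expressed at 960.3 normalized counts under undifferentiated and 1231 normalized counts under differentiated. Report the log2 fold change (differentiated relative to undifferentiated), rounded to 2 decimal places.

0.36

Fold change = 1231 / 960.3 = 1.2819
log2(1.2819) = 0.358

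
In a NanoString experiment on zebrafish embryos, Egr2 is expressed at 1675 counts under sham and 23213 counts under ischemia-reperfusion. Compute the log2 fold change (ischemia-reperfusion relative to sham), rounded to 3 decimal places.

Fold change = 23213 / 1675 = 13.8585
log2(13.8585) = 3.7927

3.793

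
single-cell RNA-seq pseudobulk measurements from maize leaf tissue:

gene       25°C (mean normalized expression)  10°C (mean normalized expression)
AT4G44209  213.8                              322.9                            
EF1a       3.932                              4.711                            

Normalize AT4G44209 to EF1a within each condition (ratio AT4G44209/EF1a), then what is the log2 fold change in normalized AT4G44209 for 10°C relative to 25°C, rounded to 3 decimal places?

0.334

AT4G44209/EF1a (25°C) = 213.8 / 3.932 = 54.374
AT4G44209/EF1a (10°C) = 322.9 / 4.711 = 68.542
Fold change = 68.542 / 54.374 = 1.2606
log2(1.2606) = 0.3341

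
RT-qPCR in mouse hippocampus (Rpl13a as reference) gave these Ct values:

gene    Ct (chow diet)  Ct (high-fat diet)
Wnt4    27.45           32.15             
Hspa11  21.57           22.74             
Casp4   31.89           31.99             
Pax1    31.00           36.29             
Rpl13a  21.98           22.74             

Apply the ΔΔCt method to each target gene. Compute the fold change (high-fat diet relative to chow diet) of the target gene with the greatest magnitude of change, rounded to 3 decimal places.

0.043

Wnt4: ΔΔCt = (32.15−22.74) − (27.45−21.98) = 9.41 − 5.47 = 3.94; fold change = 2^-3.94 = 0.065
Hspa11: ΔΔCt = (22.74−22.74) − (21.57−21.98) = 0.00 − (-0.41) = 0.41; fold change = 2^-0.41 = 0.753
Casp4: ΔΔCt = (31.99−22.74) − (31.89−21.98) = 9.25 − 9.91 = -0.66; fold change = 2^0.66 = 1.580
Pax1: ΔΔCt = (36.29−22.74) − (31.00−21.98) = 13.55 − 9.02 = 4.53; fold change = 2^-4.53 = 0.043
Pax1 has the largest |ΔΔCt| = 4.53.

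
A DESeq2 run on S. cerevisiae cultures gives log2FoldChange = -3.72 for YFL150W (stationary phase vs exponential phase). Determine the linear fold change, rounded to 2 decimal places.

0.08

Fold change = 2^(-3.72) = 0.076
That is, YFL150W drops to 7.6% of the exponential phase level.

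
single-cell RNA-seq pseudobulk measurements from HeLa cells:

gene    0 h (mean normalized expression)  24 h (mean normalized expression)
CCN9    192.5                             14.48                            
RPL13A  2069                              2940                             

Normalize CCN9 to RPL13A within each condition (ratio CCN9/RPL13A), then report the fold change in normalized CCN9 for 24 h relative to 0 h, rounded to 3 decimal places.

0.053

CCN9/RPL13A (0 h) = 192.5 / 2069 = 0.09304
CCN9/RPL13A (24 h) = 14.48 / 2940 = 0.0049252
Fold change = 0.0049252 / 0.09304 = 0.0529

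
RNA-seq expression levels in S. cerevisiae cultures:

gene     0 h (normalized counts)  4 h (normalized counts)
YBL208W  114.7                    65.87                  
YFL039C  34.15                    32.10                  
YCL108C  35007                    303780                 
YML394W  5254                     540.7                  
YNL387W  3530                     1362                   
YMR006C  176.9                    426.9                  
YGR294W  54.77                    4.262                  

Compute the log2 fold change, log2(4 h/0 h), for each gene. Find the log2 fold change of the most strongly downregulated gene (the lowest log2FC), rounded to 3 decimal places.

-3.684

log2(65.87/114.7) = -0.800  (YBL208W)
log2(32.10/34.15) = -0.089  (YFL039C)
log2(303780/35007) = 3.117  (YCL108C)
log2(540.7/5254) = -3.281  (YML394W)
log2(1362/3530) = -1.374  (YNL387W)
log2(426.9/176.9) = 1.271  (YMR006C)
log2(4.262/54.77) = -3.684  (YGR294W)
YGR294W is most strongly downregulated.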